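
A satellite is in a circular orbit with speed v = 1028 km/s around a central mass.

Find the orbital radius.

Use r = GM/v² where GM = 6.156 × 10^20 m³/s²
v = 1028 km/s = 1.028 × 10^6 m/s
GM = 6.156 × 10^20 m³/s²
v² = 1.05678 × 10^12 m²/s²
r = GM/v² = (6.156 × 10^20) / (1.05678 × 10^12) = 5.82522 × 10^8 m ≈ 582.5 Mm

Final answer: 582.5 Mm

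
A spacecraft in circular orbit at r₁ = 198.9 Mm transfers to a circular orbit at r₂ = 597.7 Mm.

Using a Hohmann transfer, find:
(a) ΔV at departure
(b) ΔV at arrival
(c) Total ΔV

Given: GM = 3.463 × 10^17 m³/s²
r₁ = 198.9 Mm = 1.989 × 10^8 m
r₂ = 597.7 Mm = 5.977 × 10^8 m
GM = 3.463 × 10^17 m³/s²
Transfer ellipse: a_t = (r₁ + r₂)/2 = 3.983 × 10^8 m
Circular speed at r₁: v₁ = √(GM/r₁) = 41726.2 m/s
Transfer speed at r₁ (periapsis): v₁ₜ = √(GM(2/r₁ − 1/a_t)) = 51114.6 m/s
(a) ΔV₁ = v₁ₜ − v₁ = 9388.44 m/s ≈ 9.388 km/s
Circular speed at r₂: v₂ = √(GM/r₂) = 24070.5 m/s
Transfer speed at r₂ (apoapsis): v₂ₜ = √(GM(2/r₂ − 1/a_t)) = 17009.7 m/s
(b) ΔV₂ = v₂ − v₂ₜ = 7060.76 m/s ≈ 7.061 km/s
(c) ΔV_total = ΔV₁ + ΔV₂ = 16449.2 m/s ≈ 16.45 km/s

Final answer:
(a) ΔV₁ = 9.388 km/s
(b) ΔV₂ = 7.061 km/s
(c) ΔV_total = 16.45 km/s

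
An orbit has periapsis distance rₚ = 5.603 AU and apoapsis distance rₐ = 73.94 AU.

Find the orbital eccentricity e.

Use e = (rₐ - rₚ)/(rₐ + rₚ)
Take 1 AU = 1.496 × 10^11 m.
rₚ = 5.603 AU = 8.38209 × 10^11 m
rₐ = 73.94 AU = 1.10614 × 10^13 m
rₐ − rₚ = 1.02232 × 10^13 m
rₐ + rₚ = 1.18996 × 10^13 m
e = (rₐ − rₚ)/(rₐ + rₚ) = 0.85912

Final answer: e = 0.8591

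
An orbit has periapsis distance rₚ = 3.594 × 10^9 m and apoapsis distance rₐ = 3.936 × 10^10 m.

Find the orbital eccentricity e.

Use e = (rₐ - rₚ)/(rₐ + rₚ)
rₚ = 3.594 × 10^9 m
rₐ = 3.936 × 10^10 m
rₐ − rₚ = 3.5766 × 10^10 m
rₐ + rₚ = 4.2954 × 10^10 m
e = (rₐ − rₚ)/(rₐ + rₚ) = 0.832658

Final answer: e = 0.8327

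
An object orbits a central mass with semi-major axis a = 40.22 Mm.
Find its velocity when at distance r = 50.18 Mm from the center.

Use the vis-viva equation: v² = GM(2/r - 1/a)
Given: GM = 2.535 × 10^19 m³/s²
a = 40.22 Mm = 4.022 × 10^7 m
r = 50.18 Mm = 5.018 × 10^7 m
GM = 2.535 × 10^19 m³/s²
2/r − 1/a = 3.98565 × 10^-8 − 2.48633 × 10^-8 = 1.49933 × 10^-8 m⁻¹
v² = GM (2/r − 1/a) = 3.80079 × 10^11 m²/s²
v = 616506 m/s ≈ 616.5 km/s

Final answer: 616.5 km/s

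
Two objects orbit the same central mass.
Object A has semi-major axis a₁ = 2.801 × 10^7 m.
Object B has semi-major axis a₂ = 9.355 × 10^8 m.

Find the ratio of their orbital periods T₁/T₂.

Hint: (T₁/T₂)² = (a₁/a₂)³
a₁ = 2.801 × 10^7 m
a₂ = 9.355 × 10^8 m
a₁/a₂ = 0.0299412
T₁/T₂ = (a₁/a₂)^(3/2) = (0.0299412)^1.5 = 0.00518089

Final answer: T₁/T₂ = 0.005181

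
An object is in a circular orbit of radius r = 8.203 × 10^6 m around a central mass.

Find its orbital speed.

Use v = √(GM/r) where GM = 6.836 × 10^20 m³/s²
r = 8.203 × 10^6 m
GM = 6.836 × 10^20 m³/s²
GM/r = (6.836 × 10^20) / (8.203 × 10^6) = 8.33354 × 10^13 m²/s²
v = √(GM/r) = 9.12882 × 10^6 m/s ≈ 9129 km/s

Final answer: 9129 km/s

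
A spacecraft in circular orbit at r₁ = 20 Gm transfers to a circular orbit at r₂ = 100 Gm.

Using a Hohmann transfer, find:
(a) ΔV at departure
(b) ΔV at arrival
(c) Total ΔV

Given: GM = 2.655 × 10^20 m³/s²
r₁ = 20 Gm = 2 × 10^10 m
r₂ = 100 Gm = 1 × 10^11 m
GM = 2.655 × 10^20 m³/s²
Transfer ellipse: a_t = (r₁ + r₂)/2 = 6 × 10^10 m
Circular speed at r₁: v₁ = √(GM/r₁) = 115217 m/s
Transfer speed at r₁ (periapsis): v₁ₜ = √(GM(2/r₁ − 1/a_t)) = 148745 m/s
(a) ΔV₁ = v₁ₜ − v₁ = 33527.6 m/s ≈ 33.53 km/s
Circular speed at r₂: v₂ = √(GM/r₂) = 51526.7 m/s
Transfer speed at r₂ (apoapsis): v₂ₜ = √(GM(2/r₂ − 1/a_t)) = 29748.9 m/s
(b) ΔV₂ = v₂ − v₂ₜ = 21777.7 m/s ≈ 21.78 km/s
(c) ΔV_total = ΔV₁ + ΔV₂ = 55305.3 m/s ≈ 55.31 km/s

Final answer:
(a) ΔV₁ = 33.53 km/s
(b) ΔV₂ = 21.78 km/s
(c) ΔV_total = 55.31 km/s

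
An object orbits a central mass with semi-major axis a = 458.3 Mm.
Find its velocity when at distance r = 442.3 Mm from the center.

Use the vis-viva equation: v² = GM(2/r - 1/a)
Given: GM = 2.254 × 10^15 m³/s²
a = 458.3 Mm = 4.583 × 10^8 m
r = 442.3 Mm = 4.423 × 10^8 m
GM = 2.254 × 10^15 m³/s²
2/r − 1/a = 4.52182 × 10^-9 − 2.18198 × 10^-9 = 2.33984 × 10^-9 m⁻¹
v² = GM (2/r − 1/a) = 5.274 × 10^6 m²/s²
v = 2296.52 m/s ≈ 2.297 km/s

Final answer: 2.297 km/s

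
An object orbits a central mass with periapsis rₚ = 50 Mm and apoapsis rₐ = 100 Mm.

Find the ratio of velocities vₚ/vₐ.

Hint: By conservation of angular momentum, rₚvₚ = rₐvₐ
rₚ = 50 Mm = 5 × 10^7 m
rₐ = 100 Mm = 1 × 10^8 m
rₚvₚ = rₐvₐ  ⇒  vₚ/vₐ = rₐ/rₚ
vₚ/vₐ = (1 × 10^8) / (5 × 10^7) = 2

Final answer: vₚ/vₐ = 2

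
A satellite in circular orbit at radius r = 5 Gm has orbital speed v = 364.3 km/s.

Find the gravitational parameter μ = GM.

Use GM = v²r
r = 5 Gm = 5 × 10^9 m
v = 364.3 km/s = 364300 m/s
v² = 1.32714 × 10^11 m²/s²
GM = v²r = 1.32714 × 10^11 × 5 × 10^9 = 6.63572 × 10^20 m³/s²
GM ≈ 6.636 × 10^20 m³/s²

Final answer: GM = 6.636 × 10^20 m³/s²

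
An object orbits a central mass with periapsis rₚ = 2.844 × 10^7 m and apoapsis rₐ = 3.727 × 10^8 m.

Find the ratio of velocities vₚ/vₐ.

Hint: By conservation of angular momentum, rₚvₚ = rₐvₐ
rₚ = 2.844 × 10^7 m
rₐ = 3.727 × 10^8 m
rₚvₚ = rₐvₐ  ⇒  vₚ/vₐ = rₐ/rₚ
vₚ/vₐ = (3.727 × 10^8) / (2.844 × 10^7) = 13.1048

Final answer: vₚ/vₐ = 13.1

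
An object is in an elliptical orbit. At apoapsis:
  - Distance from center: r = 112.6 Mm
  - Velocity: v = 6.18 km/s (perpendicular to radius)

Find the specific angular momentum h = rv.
r = 112.6 Mm = 1.126 × 10^8 m
v = 6.18 km/s = 6180 m/s
h = rv = 1.126 × 10^8 × 6180 = 6.95868 × 10^11 m²/s ≈ 6.959 × 10^11 m²/s

Final answer: h = 6.959 × 10^11 m²/s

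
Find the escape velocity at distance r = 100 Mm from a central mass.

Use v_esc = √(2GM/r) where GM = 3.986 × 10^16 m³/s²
r = 100 Mm = 1 × 10^8 m
GM = 3.986 × 10^16 m³/s²
2GM/r = 2 × (3.986 × 10^16) / (1 × 10^8) = 7.972 × 10^8 m²/s²
v_esc = √(2GM/r) = 28234.7 m/s ≈ 28.23 km/s

Final answer: 28.23 km/s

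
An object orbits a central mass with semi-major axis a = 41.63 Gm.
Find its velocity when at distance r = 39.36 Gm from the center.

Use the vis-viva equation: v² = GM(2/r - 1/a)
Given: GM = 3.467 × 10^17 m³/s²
a = 41.63 Gm = 4.163 × 10^10 m
r = 39.36 Gm = 3.936 × 10^10 m
GM = 3.467 × 10^17 m³/s²
2/r − 1/a = 5.0813 × 10^-11 − 2.40211 × 10^-11 = 2.67919 × 10^-11 m⁻¹
v² = GM (2/r − 1/a) = 9.28874 × 10^6 m²/s²
v = 3047.74 m/s ≈ 3.048 km/s

Final answer: 3.048 km/s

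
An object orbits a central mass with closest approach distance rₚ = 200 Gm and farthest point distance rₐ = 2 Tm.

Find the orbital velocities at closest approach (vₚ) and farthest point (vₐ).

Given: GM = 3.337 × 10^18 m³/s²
rₚ = 200 Gm = 2 × 10^11 m
rₐ = 2 Tm = 2 × 10^12 m
GM = 3.337 × 10^18 m³/s²
a = (rₚ + rₐ)/2 = 1.1 × 10^12 m
Vis-viva: v² = GM (2/r − 1/a)
vₚ² = 3.337 × 10^18 × (1 × 10^-11 − 9.09091 × 10^-13) = 3.03364 × 10^7 m²/s²
vₚ = 5507.85 m/s ≈ 5.508 km/s
vₐ² = 3.337 × 10^18 × (1 × 10^-12 − 9.09091 × 10^-13) = 303364 m²/s²
vₐ = 550.785 m/s ≈ 550.8 m/s

Final answer: vₚ = 5.508 km/s, vₐ = 550.8 m/s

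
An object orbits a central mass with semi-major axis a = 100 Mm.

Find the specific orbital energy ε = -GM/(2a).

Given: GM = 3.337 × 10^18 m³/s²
a = 100 Mm = 1 × 10^8 m
GM = 3.337 × 10^18 m³/s²
2a = 2 × 10^8 m
ε = −GM/(2a) = -1.6685 × 10^10 J/kg ≈ -16.68 GJ/kg

Final answer: -16.68 GJ/kg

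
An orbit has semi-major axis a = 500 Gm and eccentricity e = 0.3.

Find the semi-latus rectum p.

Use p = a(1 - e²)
a = 500 Gm = 5 × 10^11 m
e = 0.3,  e² = 0.09,  1 − e² = 0.91
p = a(1 − e²) = 5 × 10^11 m × 0.91 = 4.55 × 10^11 m ≈ 455 Gm

Final answer: p = 455 Gm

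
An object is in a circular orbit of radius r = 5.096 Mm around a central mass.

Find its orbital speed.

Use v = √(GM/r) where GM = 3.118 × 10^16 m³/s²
r = 5.096 Mm = 5.096 × 10^6 m
GM = 3.118 × 10^16 m³/s²
GM/r = (3.118 × 10^16) / (5.096 × 10^6) = 6.11852 × 10^9 m²/s²
v = √(GM/r) = 78221 m/s ≈ 78.22 km/s

Final answer: 78.22 km/s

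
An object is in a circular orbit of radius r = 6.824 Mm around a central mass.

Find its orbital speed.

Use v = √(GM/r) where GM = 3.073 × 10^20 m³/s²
r = 6.824 Mm = 6.824 × 10^6 m
GM = 3.073 × 10^20 m³/s²
GM/r = (3.073 × 10^20) / (6.824 × 10^6) = 4.50322 × 10^13 m²/s²
v = √(GM/r) = 6.71061 × 10^6 m/s ≈ 6711 km/s

Final answer: 6711 km/s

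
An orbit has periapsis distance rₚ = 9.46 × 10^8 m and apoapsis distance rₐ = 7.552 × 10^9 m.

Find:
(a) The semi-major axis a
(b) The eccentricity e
rₚ = 9.46 × 10^8 m
rₐ = 7.552 × 10^9 m
(a) a = (rₚ + rₐ)/2 = 4.249 × 10^9 m ≈ 4.249 × 10^9 m
(b) e = (rₐ − rₚ)/(rₐ + rₚ) = (6.606 × 10^9) / (8.498 × 10^9) = 0.777359

Final answer:
(a) a = 4.249 × 10^9 m
(b) e = 0.7774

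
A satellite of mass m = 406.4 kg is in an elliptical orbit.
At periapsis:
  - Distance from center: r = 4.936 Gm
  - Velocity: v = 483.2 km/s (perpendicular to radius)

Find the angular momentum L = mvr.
r = 4.936 Gm = 4.936 × 10^9 m
v = 483.2 km/s = 483200 m/s
vr = 483200 × 4.936 × 10^9 = 2.38508 × 10^15 m²/s
L = m × vr = 406.4 × 2.38508 × 10^15 = 9.69295 × 10^17 kg·m²/s ≈ 9.693 × 10^17 kg·m²/s

Final answer: L = 9.693 × 10^17 kg·m²/s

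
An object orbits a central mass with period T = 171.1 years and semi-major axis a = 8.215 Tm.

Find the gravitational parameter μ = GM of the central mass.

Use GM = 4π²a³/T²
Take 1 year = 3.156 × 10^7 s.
T = 171.1 years = 5.39992 × 10^9 s
a = 8.215 Tm = 8.215 × 10^12 m
a³ = 5.54399 × 10^38 m³
T² = 2.91591 × 10^19 s²
GM = 4π² × (5.54399 × 10^38) / (2.91591 × 10^19) = 7.506 × 10^20 m³/s²
GM ≈ 7.506 × 10^20 m³/s²

Final answer: GM = 7.506 × 10^20 m³/s²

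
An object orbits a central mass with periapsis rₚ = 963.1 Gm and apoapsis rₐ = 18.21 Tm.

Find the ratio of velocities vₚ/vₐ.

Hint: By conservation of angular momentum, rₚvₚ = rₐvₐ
rₚ = 963.1 Gm = 9.631 × 10^11 m
rₐ = 18.21 Tm = 1.821 × 10^13 m
rₚvₚ = rₐvₐ  ⇒  vₚ/vₐ = rₐ/rₚ
vₚ/vₐ = (1.821 × 10^13) / (9.631 × 10^11) = 18.9077

Final answer: vₚ/vₐ = 18.91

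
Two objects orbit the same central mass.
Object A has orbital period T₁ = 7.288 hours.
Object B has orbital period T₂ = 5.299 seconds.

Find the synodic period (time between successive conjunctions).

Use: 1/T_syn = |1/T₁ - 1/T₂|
T₁ = 7.288 hours = 26236.8 s
T₂ = 5.299 seconds
1/T₁ = 3.81144 × 10^-5 s⁻¹
1/T₂ = 0.188715 s⁻¹
|1/T₁ − 1/T₂| = 0.188677 s⁻¹
T_syn = 1 / |1/T₁ − 1/T₂| = 5.30007 s ≈ 5.3 seconds

Final answer: T_syn = 5.3 seconds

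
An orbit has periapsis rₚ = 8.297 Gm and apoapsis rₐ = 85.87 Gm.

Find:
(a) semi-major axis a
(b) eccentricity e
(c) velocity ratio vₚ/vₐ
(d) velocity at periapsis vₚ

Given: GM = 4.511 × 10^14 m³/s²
rₚ = 8.297 Gm = 8.297 × 10^9 m
rₐ = 85.87 Gm = 8.587 × 10^10 m
GM = 4.511 × 10^14 m³/s²
a = (rₚ + rₐ)/2 = 4.70835 × 10^10 m
e = (rₐ − rₚ)/(rₐ + rₚ) = (7.7573 × 10^10) / (9.4167 × 10^10) = 0.823781
(a) a = 4.70835 × 10^10 m ≈ 47.08 Gm
(b) e = 0.823781 ≈ 0.8238
(c) vₚ/vₐ = rₐ/rₚ (angular momentum) = (8.587 × 10^10) / (8.297 × 10^9) = 10.3495 ≈ 10.35
(d) vₚ² = GM (2/rₚ − 1/a) = 4.511 × 10^14 × (2.41051 × 10^-10 − 2.12389 × 10^-11) = 99157.2 m²/s²;  vₚ = 314.892 m/s ≈ 314.9 m/s

Final answer:
(a) semi-major axis a = 47.08 Gm
(b) eccentricity e = 0.8238
(c) velocity ratio vₚ/vₐ = 10.35
(d) velocity at periapsis vₚ = 314.9 m/s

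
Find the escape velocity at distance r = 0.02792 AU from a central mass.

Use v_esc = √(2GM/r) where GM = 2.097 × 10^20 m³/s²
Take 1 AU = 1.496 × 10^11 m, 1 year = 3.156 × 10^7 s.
r = 0.02792 AU = 4.17683 × 10^9 m
GM = 2.097 × 10^20 m³/s²
2GM/r = 2 × (2.097 × 10^20) / (4.17683 × 10^9) = 1.00411 × 10^11 m²/s²
v_esc = √(2GM/r) = 316877 m/s ≈ 66.85 AU/year

Final answer: 66.85 AU/year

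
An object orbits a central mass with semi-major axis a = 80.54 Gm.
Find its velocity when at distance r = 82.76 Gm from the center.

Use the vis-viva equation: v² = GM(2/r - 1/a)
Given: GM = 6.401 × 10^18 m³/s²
a = 80.54 Gm = 8.054 × 10^10 m
r = 82.76 Gm = 8.276 × 10^10 m
GM = 6.401 × 10^18 m³/s²
2/r − 1/a = 2.41663 × 10^-11 − 1.24162 × 10^-11 = 1.17501 × 10^-11 m⁻¹
v² = GM (2/r − 1/a) = 7.52122 × 10^7 m²/s²
v = 8672.5 m/s ≈ 8.672 km/s

Final answer: 8.672 km/s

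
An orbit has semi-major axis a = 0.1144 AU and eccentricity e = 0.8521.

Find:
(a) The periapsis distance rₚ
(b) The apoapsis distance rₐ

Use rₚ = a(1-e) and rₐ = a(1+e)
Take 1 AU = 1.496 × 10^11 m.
a = 0.1144 AU = 1.71142 × 10^10 m
e = 0.8521:  1 − e = 0.1479,  1 + e = 1.8521
(a) rₚ = a(1 − e) = 1.71142 × 10^10 m × 0.1479 = 2.5312 × 10^9 m ≈ 0.01692 AU
(b) rₐ = a(1 + e) = 1.71142 × 10^10 m × 1.8521 = 3.16973 × 10^10 m ≈ 0.2119 AU

Final answer:
(a) rₚ = 0.01692 AU
(b) rₐ = 0.2119 AU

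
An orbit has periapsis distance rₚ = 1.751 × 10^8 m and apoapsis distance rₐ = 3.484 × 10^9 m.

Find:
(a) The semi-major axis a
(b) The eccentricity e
rₚ = 1.751 × 10^8 m
rₐ = 3.484 × 10^9 m
(a) a = (rₚ + rₐ)/2 = 1.82955 × 10^9 m ≈ 1.83 × 10^9 m
(b) e = (rₐ − rₚ)/(rₐ + rₚ) = (3.3089 × 10^9) / (3.6591 × 10^9) = 0.904293

Final answer:
(a) a = 1.83 × 10^9 m
(b) e = 0.9043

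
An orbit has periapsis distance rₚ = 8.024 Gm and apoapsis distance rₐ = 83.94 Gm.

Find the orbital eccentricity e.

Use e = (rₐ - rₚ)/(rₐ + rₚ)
rₚ = 8.024 Gm = 8.024 × 10^9 m
rₐ = 83.94 Gm = 8.394 × 10^10 m
rₐ − rₚ = 7.5916 × 10^10 m
rₐ + rₚ = 9.1964 × 10^10 m
e = (rₐ − rₚ)/(rₐ + rₚ) = 0.825497

Final answer: e = 0.8255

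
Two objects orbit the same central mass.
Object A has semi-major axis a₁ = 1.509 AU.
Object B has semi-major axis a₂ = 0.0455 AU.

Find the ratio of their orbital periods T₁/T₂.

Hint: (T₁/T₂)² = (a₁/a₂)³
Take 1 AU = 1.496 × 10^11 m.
a₁ = 1.509 AU = 2.25746 × 10^11 m
a₂ = 0.0455 AU = 6.8068 × 10^9 m
a₁/a₂ = 33.1648
T₁/T₂ = (a₁/a₂)^(3/2) = (33.1648)^1.5 = 190.993

Final answer: T₁/T₂ = 191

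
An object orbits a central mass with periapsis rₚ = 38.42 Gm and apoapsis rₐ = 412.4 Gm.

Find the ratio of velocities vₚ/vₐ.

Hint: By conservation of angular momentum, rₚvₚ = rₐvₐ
rₚ = 38.42 Gm = 3.842 × 10^10 m
rₐ = 412.4 Gm = 4.124 × 10^11 m
rₚvₚ = rₐvₐ  ⇒  vₚ/vₐ = rₐ/rₚ
vₚ/vₐ = (4.124 × 10^11) / (3.842 × 10^10) = 10.734

Final answer: vₚ/vₐ = 10.73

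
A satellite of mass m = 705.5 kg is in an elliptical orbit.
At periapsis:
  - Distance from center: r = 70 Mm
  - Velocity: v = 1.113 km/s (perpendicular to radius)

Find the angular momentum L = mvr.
r = 70 Mm = 7 × 10^7 m
v = 1.113 km/s = 1113 m/s
vr = 1113 × 7 × 10^7 = 7.791 × 10^10 m²/s
L = m × vr = 705.5 × 7.791 × 10^10 = 5.49655 × 10^13 kg·m²/s ≈ 5.497 × 10^13 kg·m²/s

Final answer: L = 5.497 × 10^13 kg·m²/s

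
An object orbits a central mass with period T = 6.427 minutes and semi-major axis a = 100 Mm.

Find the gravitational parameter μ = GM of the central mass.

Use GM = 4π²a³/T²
T = 6.427 minutes = 385.62 s
a = 100 Mm = 1 × 10^8 m
a³ = 1 × 10^24 m³
T² = 148703 s²
GM = 4π² × (1 × 10^24) / 148703 = 2.65485 × 10^20 m³/s²
GM ≈ 2.655 × 10^20 m³/s²

Final answer: GM = 2.655 × 10^20 m³/s²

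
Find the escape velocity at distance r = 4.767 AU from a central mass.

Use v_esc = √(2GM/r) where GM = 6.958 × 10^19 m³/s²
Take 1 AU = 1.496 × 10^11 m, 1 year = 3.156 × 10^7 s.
r = 4.767 AU = 7.13143 × 10^11 m
GM = 6.958 × 10^19 m³/s²
2GM/r = 2 × (6.958 × 10^19) / (7.13143 × 10^11) = 1.95136 × 10^8 m²/s²
v_esc = √(2GM/r) = 13969.1 m/s ≈ 2.947 AU/year

Final answer: 2.947 AU/year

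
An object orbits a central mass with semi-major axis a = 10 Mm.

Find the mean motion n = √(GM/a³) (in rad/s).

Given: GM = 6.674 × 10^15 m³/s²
a = 10 Mm = 1 × 10^7 m
GM = 6.674 × 10^15 m³/s²
a³ = 1 × 10^21 m³
GM/a³ = (6.674 × 10^15) / (1 × 10^21) = 6.674 × 10^-6 s⁻²
n = √(GM/a³) = 0.00258341 rad/s ≈ 0.002583 rad/s

Final answer: n = 0.002583 rad/s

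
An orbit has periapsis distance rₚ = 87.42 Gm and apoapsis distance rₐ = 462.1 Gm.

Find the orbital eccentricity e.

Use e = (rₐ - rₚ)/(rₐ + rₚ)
rₚ = 87.42 Gm = 8.742 × 10^10 m
rₐ = 462.1 Gm = 4.621 × 10^11 m
rₐ − rₚ = 3.7468 × 10^11 m
rₐ + rₚ = 5.4952 × 10^11 m
e = (rₐ − rₚ)/(rₐ + rₚ) = 0.681831

Final answer: e = 0.6818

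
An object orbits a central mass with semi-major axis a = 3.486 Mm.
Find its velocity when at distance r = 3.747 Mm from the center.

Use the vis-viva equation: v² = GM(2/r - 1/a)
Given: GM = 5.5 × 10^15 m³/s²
a = 3.486 Mm = 3.486 × 10^6 m
r = 3.747 Mm = 3.747 × 10^6 m
GM = 5.5 × 10^15 m³/s²
2/r − 1/a = 5.3376 × 10^-7 − 2.86862 × 10^-7 = 2.46899 × 10^-7 m⁻¹
v² = GM (2/r − 1/a) = 1.35794 × 10^9 m²/s²
v = 36850.3 m/s ≈ 36.85 km/s

Final answer: 36.85 km/s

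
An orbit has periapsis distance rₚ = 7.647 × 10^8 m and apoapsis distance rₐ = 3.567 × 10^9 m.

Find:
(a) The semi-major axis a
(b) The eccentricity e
rₚ = 7.647 × 10^8 m
rₐ = 3.567 × 10^9 m
(a) a = (rₚ + rₐ)/2 = 2.16585 × 10^9 m ≈ 2.166 × 10^9 m
(b) e = (rₐ − rₚ)/(rₐ + rₚ) = (2.8023 × 10^9) / (4.3317 × 10^9) = 0.646928

Final answer:
(a) a = 2.166 × 10^9 m
(b) e = 0.6469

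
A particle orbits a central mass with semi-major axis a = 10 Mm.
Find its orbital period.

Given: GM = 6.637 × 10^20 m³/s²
a = 10 Mm = 1 × 10^7 m
GM = 6.637 × 10^20 m³/s²
a³ = 1 × 10^21 m³
T = 2π √(a³/GM) = 2π √((1 × 10^21) / (6.637 × 10^20)) = 2π × 1.22748 s
T = 7.71248 s ≈ 7.712 seconds

Final answer: 7.712 seconds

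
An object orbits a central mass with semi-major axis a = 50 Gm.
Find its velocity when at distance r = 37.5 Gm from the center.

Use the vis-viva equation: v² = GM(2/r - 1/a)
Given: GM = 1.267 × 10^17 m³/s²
a = 50 Gm = 5 × 10^10 m
r = 37.5 Gm = 3.75 × 10^10 m
GM = 1.267 × 10^17 m³/s²
2/r − 1/a = 5.33333 × 10^-11 − 2 × 10^-11 = 3.33333 × 10^-11 m⁻¹
v² = GM (2/r − 1/a) = 4.22333 × 10^6 m²/s²
v = 2055.08 m/s ≈ 2.055 km/s

Final answer: 2.055 km/s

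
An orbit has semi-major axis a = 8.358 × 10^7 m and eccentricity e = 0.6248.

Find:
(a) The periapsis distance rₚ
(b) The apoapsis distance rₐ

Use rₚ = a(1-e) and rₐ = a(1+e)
a = 8.358 × 10^7 m
e = 0.6248:  1 − e = 0.3752,  1 + e = 1.6248
(a) rₚ = a(1 − e) = 8.358 × 10^7 m × 0.3752 = 3.13592 × 10^7 m ≈ 3.136 × 10^7 m
(b) rₐ = a(1 + e) = 8.358 × 10^7 m × 1.6248 = 1.35801 × 10^8 m ≈ 1.358 × 10^8 m

Final answer:
(a) rₚ = 3.136 × 10^7 m
(b) rₐ = 1.358 × 10^8 m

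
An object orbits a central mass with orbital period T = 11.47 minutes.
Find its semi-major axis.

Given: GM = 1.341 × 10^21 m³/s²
T = 11.47 minutes = 688.2 s
GM = 1.341 × 10^21 m³/s²
Kepler's third law: a³ = GM T² / (4π²)
T² = 473619 s²
a³ = (1.341 × 10^21) × 473619 / (4π²) = 1.60879 × 10^25 m³
a = (a³)^(1/3) = 2.52445 × 10^8 m ≈ 252.4 Mm

Final answer: 252.4 Mm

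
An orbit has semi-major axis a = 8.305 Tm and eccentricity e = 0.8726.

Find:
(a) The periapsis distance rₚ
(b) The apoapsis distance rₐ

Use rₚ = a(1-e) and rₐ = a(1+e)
a = 8.305 Tm = 8.305 × 10^12 m
e = 0.8726:  1 − e = 0.1274,  1 + e = 1.8726
(a) rₚ = a(1 − e) = 8.305 × 10^12 m × 0.1274 = 1.05806 × 10^12 m ≈ 1.058 Tm
(b) rₐ = a(1 + e) = 8.305 × 10^12 m × 1.8726 = 1.55519 × 10^13 m ≈ 15.55 Tm

Final answer:
(a) rₚ = 1.058 Tm
(b) rₐ = 15.55 Tm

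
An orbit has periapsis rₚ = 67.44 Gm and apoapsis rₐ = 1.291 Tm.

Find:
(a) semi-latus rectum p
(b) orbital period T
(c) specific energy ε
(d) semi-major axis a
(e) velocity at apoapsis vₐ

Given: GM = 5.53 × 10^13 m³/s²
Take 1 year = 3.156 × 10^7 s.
rₚ = 67.44 Gm = 6.744 × 10^10 m
rₐ = 1.291 Tm = 1.291 × 10^12 m
GM = 5.53 × 10^13 m³/s²
a = (rₚ + rₐ)/2 = 6.7922 × 10^11 m
e = (rₐ − rₚ)/(rₐ + rₚ) = (1.22356 × 10^12) / (1.35844 × 10^12) = 0.90071
(a) 1 − e² = 0.188722;  p = a(1 − e²) = 6.7922 × 10^11 × 0.188722 = 1.28184 × 10^11 m ≈ 128.2 Gm
(b) a³ = 3.13351 × 10^35 m³;  T = 2π √(a³/GM) = 2π × 7.52754 × 10^10 s = 4.72969 × 10^11 s ≈ 1.499 × 10^4 years
(c) 2a = 1.35844 × 10^12 m;  ε = −GM/(2a) = -40.7085 J/kg ≈ -40.71 J/kg
(d) a = 6.7922 × 10^11 m ≈ 679.2 Gm
(e) vₐ² = GM (2/rₐ − 1/a) = 5.53 × 10^13 × (1.54919 × 10^-12 − 1.47228 × 10^-12) = 4.2531 m²/s²;  vₐ = 2.06231 m/s ≈ 2.062 m/s

Final answer:
(a) semi-latus rectum p = 128.2 Gm
(b) orbital period T = 1.499 × 10^4 years
(c) specific energy ε = -40.71 J/kg
(d) semi-major axis a = 679.2 Gm
(e) velocity at apoapsis vₐ = 2.062 m/s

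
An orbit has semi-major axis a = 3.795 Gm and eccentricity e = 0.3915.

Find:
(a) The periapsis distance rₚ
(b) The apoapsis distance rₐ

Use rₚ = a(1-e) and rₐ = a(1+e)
a = 3.795 Gm = 3.795 × 10^9 m
e = 0.3915:  1 − e = 0.6085,  1 + e = 1.3915
(a) rₚ = a(1 − e) = 3.795 × 10^9 m × 0.6085 = 2.30926 × 10^9 m ≈ 2.309 Gm
(b) rₐ = a(1 + e) = 3.795 × 10^9 m × 1.3915 = 5.28074 × 10^9 m ≈ 5.281 Gm

Final answer:
(a) rₚ = 2.309 Gm
(b) rₐ = 5.281 Gm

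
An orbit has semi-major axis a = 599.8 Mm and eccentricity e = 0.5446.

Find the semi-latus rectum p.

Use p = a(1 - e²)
a = 599.8 Mm = 5.998 × 10^8 m
e = 0.5446,  e² = 0.296589,  1 − e² = 0.703411
p = a(1 − e²) = 5.998 × 10^8 m × 0.703411 = 4.21906 × 10^8 m ≈ 421.9 Mm

Final answer: p = 421.9 Mm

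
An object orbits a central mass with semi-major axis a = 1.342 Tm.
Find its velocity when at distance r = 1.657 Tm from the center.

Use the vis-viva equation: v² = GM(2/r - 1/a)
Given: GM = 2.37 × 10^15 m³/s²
a = 1.342 Tm = 1.342 × 10^12 m
r = 1.657 Tm = 1.657 × 10^12 m
GM = 2.37 × 10^15 m³/s²
2/r − 1/a = 1.207 × 10^-12 − 7.45156 × 10^-13 = 4.61844 × 10^-13 m⁻¹
v² = GM (2/r − 1/a) = 1094.57 m²/s²
v = 33.0843 m/s ≈ 33.08 m/s

Final answer: 33.08 m/s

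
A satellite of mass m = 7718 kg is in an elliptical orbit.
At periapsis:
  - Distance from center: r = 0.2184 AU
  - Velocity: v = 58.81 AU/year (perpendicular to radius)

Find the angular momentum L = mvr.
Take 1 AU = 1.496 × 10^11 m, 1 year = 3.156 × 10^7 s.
r = 0.2184 AU = 3.26726 × 10^10 m
v = 58.81 AU/year = 278770 m/s
vr = 278770 × 3.26726 × 10^10 = 9.10815 × 10^15 m²/s
L = m × vr = 7718 × 9.10815 × 10^15 = 7.02967 × 10^19 kg·m²/s ≈ 7.03 × 10^19 kg·m²/s

Final answer: L = 7.03 × 10^19 kg·m²/s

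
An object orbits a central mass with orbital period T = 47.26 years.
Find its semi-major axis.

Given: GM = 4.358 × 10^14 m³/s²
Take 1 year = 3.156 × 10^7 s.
T = 47.26 years = 1.49153 × 10^9 s
GM = 4.358 × 10^14 m³/s²
Kepler's third law: a³ = GM T² / (4π²)
T² = 2.22465 × 10^18 s²
a³ = (4.358 × 10^14) × (2.22465 × 10^18) / (4π²) = 2.45578 × 10^31 m³
a = (a³)^(1/3) = 2.90667 × 10^10 m ≈ 29.07 Gm

Final answer: 29.07 Gm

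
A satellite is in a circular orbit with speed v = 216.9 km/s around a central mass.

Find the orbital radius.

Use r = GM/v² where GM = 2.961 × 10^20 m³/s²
v = 216.9 km/s = 216900 m/s
GM = 2.961 × 10^20 m³/s²
v² = 4.70456 × 10^10 m²/s²
r = GM/v² = (2.961 × 10^20) / (4.70456 × 10^10) = 6.29389 × 10^9 m ≈ 6.294 Gm

Final answer: 6.294 Gm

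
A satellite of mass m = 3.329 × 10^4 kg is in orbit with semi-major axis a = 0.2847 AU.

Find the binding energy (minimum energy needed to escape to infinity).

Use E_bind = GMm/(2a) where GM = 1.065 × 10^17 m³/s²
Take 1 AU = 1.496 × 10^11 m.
a = 0.2847 AU = 4.25911 × 10^10 m
GM = 1.065 × 10^17 m³/s²
m = 3.329 × 10^4 kg
GMm = 1.065 × 10^17 × 33290 = 3.54538 × 10^21 m³·kg/s²
2a = 8.51822 × 10^10 m
E_bind = GMm/(2a) = 4.16212 × 10^10 J ≈ 41.62 GJ

Final answer: 41.62 GJ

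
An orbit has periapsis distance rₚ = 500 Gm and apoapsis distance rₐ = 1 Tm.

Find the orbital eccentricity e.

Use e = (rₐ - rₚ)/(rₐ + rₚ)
rₚ = 500 Gm = 5 × 10^11 m
rₐ = 1 Tm = 1 × 10^12 m
rₐ − rₚ = 5 × 10^11 m
rₐ + rₚ = 1.5 × 10^12 m
e = (rₐ − rₚ)/(rₐ + rₚ) = 0.333333

Final answer: e = 0.3333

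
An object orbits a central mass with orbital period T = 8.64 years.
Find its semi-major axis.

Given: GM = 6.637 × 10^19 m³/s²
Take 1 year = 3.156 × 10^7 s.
T = 8.64 years = 2.72678 × 10^8 s
GM = 6.637 × 10^19 m³/s²
Kepler's third law: a³ = GM T² / (4π²)
T² = 7.43535 × 10^16 s²
a³ = (6.637 × 10^19) × (7.43535 × 10^16) / (4π²) = 1.25001 × 10^35 m³
a = (a³)^(1/3) = 5.00001 × 10^11 m ≈ 500 Gm

Final answer: 500 Gm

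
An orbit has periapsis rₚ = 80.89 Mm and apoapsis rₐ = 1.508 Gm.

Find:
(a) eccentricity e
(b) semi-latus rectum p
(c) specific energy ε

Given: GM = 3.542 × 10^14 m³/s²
rₚ = 80.89 Mm = 8.089 × 10^7 m
rₐ = 1.508 Gm = 1.508 × 10^9 m
GM = 3.542 × 10^14 m³/s²
a = (rₚ + rₐ)/2 = 7.94445 × 10^8 m
e = (rₐ − rₚ)/(rₐ + rₚ) = (1.42711 × 10^9) / (1.58889 × 10^9) = 0.89818
(a) e = 0.89818 ≈ 0.8982
(b) 1 − e² = 0.193272;  p = a(1 − e²) = 7.94445 × 10^8 × 0.193272 = 1.53544 × 10^8 m ≈ 153.5 Mm
(c) 2a = 1.58889 × 10^9 m;  ε = −GM/(2a) = -222923 J/kg ≈ -222.9 kJ/kg

Final answer:
(a) eccentricity e = 0.8982
(b) semi-latus rectum p = 153.5 Mm
(c) specific energy ε = -222.9 kJ/kg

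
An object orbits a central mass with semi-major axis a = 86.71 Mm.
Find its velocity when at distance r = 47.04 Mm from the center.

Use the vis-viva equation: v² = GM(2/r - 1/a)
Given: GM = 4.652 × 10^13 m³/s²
a = 86.71 Mm = 8.671 × 10^7 m
r = 47.04 Mm = 4.704 × 10^7 m
GM = 4.652 × 10^13 m³/s²
2/r − 1/a = 4.2517 × 10^-8 − 1.15327 × 10^-8 = 3.09843 × 10^-8 m⁻¹
v² = GM (2/r − 1/a) = 1.44139 × 10^6 m²/s²
v = 1200.58 m/s ≈ 1.201 km/s

Final answer: 1.201 km/s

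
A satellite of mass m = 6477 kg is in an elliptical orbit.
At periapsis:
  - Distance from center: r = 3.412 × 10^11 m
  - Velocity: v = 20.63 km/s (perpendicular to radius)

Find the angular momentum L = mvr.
r = 3.412 × 10^11 m
v = 20.63 km/s = 20630 m/s
vr = 20630 × 3.412 × 10^11 = 7.03896 × 10^15 m²/s
L = m × vr = 6477 × 7.03896 × 10^15 = 4.55913 × 10^19 kg·m²/s ≈ 4.559 × 10^19 kg·m²/s

Final answer: L = 4.559 × 10^19 kg·m²/s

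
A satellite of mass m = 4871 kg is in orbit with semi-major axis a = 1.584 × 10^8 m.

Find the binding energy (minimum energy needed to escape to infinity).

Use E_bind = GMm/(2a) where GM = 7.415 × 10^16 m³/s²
a = 1.584 × 10^8 m
GM = 7.415 × 10^16 m³/s²
m = 4871 kg
GMm = 7.415 × 10^16 × 4871 = 3.61185 × 10^20 m³·kg/s²
2a = 3.168 × 10^8 m
E_bind = GMm/(2a) = 1.1401 × 10^12 J ≈ 1.14 TJ

Final answer: 1.14 TJ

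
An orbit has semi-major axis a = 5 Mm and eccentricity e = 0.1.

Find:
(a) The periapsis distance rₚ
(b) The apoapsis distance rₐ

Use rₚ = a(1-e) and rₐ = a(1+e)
a = 5 Mm = 5 × 10^6 m
e = 0.1:  1 − e = 0.9,  1 + e = 1.1
(a) rₚ = a(1 − e) = 5 × 10^6 m × 0.9 = 4.5 × 10^6 m ≈ 4.5 Mm
(b) rₐ = a(1 + e) = 5 × 10^6 m × 1.1 = 5.5 × 10^6 m ≈ 5.5 Mm

Final answer:
(a) rₚ = 4.5 Mm
(b) rₐ = 5.5 Mm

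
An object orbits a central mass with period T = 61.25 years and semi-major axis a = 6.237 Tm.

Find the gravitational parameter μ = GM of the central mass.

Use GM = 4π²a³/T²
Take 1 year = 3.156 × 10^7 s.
T = 61.25 years = 1.93305 × 10^9 s
a = 6.237 Tm = 6.237 × 10^12 m
a³ = 2.4262 × 10^38 m³
T² = 3.73668 × 10^18 s²
GM = 4π² × (2.4262 × 10^38) / (3.73668 × 10^18) = 2.56331 × 10^21 m³/s²
GM ≈ 2.563 × 10^21 m³/s²

Final answer: GM = 2.563 × 10^21 m³/s²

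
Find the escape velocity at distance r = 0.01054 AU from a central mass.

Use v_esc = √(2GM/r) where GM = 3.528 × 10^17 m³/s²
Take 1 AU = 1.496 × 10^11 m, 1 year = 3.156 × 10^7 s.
r = 0.01054 AU = 1.57678 × 10^9 m
GM = 3.528 × 10^17 m³/s²
2GM/r = 2 × (3.528 × 10^17) / (1.57678 × 10^9) = 4.47493 × 10^8 m²/s²
v_esc = √(2GM/r) = 21154 m/s ≈ 4.463 AU/year

Final answer: 4.463 AU/year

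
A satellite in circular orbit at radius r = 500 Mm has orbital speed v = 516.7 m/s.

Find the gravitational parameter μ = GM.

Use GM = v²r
r = 500 Mm = 5 × 10^8 m
v = 516.7 m/s
v² = 266979 m²/s²
GM = v²r = 266979 × 5 × 10^8 = 1.33489 × 10^14 m³/s²
GM ≈ 1.335 × 10^14 m³/s²

Final answer: GM = 1.335 × 10^14 m³/s²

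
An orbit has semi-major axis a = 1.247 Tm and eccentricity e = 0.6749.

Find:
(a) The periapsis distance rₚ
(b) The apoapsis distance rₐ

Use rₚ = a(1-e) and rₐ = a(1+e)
a = 1.247 Tm = 1.247 × 10^12 m
e = 0.6749:  1 − e = 0.3251,  1 + e = 1.6749
(a) rₚ = a(1 − e) = 1.247 × 10^12 m × 0.3251 = 4.054 × 10^11 m ≈ 405.4 Gm
(b) rₐ = a(1 + e) = 1.247 × 10^12 m × 1.6749 = 2.0886 × 10^12 m ≈ 2.089 Tm

Final answer:
(a) rₚ = 405.4 Gm
(b) rₐ = 2.089 Tm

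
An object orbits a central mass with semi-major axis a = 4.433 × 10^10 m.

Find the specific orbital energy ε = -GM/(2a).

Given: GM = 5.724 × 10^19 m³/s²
a = 4.433 × 10^10 m
GM = 5.724 × 10^19 m³/s²
2a = 8.866 × 10^10 m
ε = −GM/(2a) = -6.45612 × 10^8 J/kg ≈ -645.6 MJ/kg

Final answer: -645.6 MJ/kg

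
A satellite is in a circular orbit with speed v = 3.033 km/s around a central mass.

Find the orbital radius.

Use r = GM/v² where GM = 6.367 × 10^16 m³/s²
v = 3.033 km/s = 3033 m/s
GM = 6.367 × 10^16 m³/s²
v² = 9.19909 × 10^6 m²/s²
r = GM/v² = (6.367 × 10^16) / (9.19909 × 10^6) = 6.92134 × 10^9 m ≈ 6.921 Gm

Final answer: 6.921 Gm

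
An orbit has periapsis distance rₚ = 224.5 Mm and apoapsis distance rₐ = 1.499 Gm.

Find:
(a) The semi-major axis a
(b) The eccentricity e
rₚ = 224.5 Mm = 2.245 × 10^8 m
rₐ = 1.499 Gm = 1.499 × 10^9 m
(a) a = (rₚ + rₐ)/2 = 8.6175 × 10^8 m ≈ 861.8 Mm
(b) e = (rₐ − rₚ)/(rₐ + rₚ) = (1.2745 × 10^9) / (1.7235 × 10^9) = 0.739484

Final answer:
(a) a = 861.8 Mm
(b) e = 0.7395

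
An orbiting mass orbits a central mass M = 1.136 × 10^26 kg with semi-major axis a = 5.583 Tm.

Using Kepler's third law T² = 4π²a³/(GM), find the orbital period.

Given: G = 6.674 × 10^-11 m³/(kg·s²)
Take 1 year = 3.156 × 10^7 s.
M = 1.136 × 10^26 kg
GM = G × M = 6.674 × 10^-11 × 1.136 × 10^26 = 7.58166 × 10^15 m³/s²
a = 5.583 Tm = 5.583 × 10^12 m
a³ = 1.74021 × 10^38 m³
T = 2π √(a³/GM) = 2π √((1.74021 × 10^38) / (7.58166 × 10^15)) = 2π × 1.51502 × 10^11 s
T = 9.51917 × 10^11 s ≈ 3.016 × 10^4 years

Final answer: 3.016 × 10^4 years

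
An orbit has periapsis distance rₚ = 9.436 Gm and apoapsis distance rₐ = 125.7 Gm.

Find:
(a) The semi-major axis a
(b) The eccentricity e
rₚ = 9.436 Gm = 9.436 × 10^9 m
rₐ = 125.7 Gm = 1.257 × 10^11 m
(a) a = (rₚ + rₐ)/2 = 6.7568 × 10^10 m ≈ 67.57 Gm
(b) e = (rₐ − rₚ)/(rₐ + rₚ) = (1.16264 × 10^11) / (1.35136 × 10^11) = 0.860348

Final answer:
(a) a = 67.57 Gm
(b) e = 0.8603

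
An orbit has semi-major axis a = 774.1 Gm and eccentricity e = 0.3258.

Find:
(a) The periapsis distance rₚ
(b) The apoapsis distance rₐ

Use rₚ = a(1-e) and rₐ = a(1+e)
a = 774.1 Gm = 7.741 × 10^11 m
e = 0.3258:  1 − e = 0.6742,  1 + e = 1.3258
(a) rₚ = a(1 − e) = 7.741 × 10^11 m × 0.6742 = 5.21898 × 10^11 m ≈ 521.9 Gm
(b) rₐ = a(1 + e) = 7.741 × 10^11 m × 1.3258 = 1.0263 × 10^12 m ≈ 1.026 Tm

Final answer:
(a) rₚ = 521.9 Gm
(b) rₐ = 1.026 Tm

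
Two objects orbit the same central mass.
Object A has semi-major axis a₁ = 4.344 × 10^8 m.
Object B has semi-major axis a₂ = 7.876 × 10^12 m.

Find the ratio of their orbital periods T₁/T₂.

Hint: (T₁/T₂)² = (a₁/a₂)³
a₁ = 4.344 × 10^8 m
a₂ = 7.876 × 10^12 m
a₁/a₂ = 5.51549 × 10^-5
T₁/T₂ = (a₁/a₂)^(3/2) = (5.51549 × 10^-5)^1.5 = 4.09615 × 10^-7

Final answer: T₁/T₂ = 4.096 × 10^-7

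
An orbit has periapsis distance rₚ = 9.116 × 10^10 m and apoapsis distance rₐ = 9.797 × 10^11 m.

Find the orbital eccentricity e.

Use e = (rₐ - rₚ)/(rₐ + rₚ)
rₚ = 9.116 × 10^10 m
rₐ = 9.797 × 10^11 m
rₐ − rₚ = 8.8854 × 10^11 m
rₐ + rₚ = 1.07086 × 10^12 m
e = (rₐ − rₚ)/(rₐ + rₚ) = 0.829744

Final answer: e = 0.8297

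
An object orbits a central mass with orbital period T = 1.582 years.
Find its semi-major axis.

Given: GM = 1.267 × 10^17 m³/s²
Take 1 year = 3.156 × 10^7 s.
T = 1.582 years = 4.99279 × 10^7 s
GM = 1.267 × 10^17 m³/s²
Kepler's third law: a³ = GM T² / (4π²)
T² = 2.4928 × 10^15 s²
a³ = (1.267 × 10^17) × (2.4928 × 10^15) / (4π²) = 8.00025 × 10^30 m³
a = (a³)^(1/3) = 2.00002 × 10^10 m ≈ 20 Gm

Final answer: 20 Gm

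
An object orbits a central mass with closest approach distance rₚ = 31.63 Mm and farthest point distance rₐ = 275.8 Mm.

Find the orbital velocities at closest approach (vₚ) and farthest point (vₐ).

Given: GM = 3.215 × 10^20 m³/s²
rₚ = 31.63 Mm = 3.163 × 10^7 m
rₐ = 275.8 Mm = 2.758 × 10^8 m
GM = 3.215 × 10^20 m³/s²
a = (rₚ + rₐ)/2 = 1.53715 × 10^8 m
Vis-viva: v² = GM (2/r − 1/a)
vₚ² = 3.215 × 10^20 × (6.32311 × 10^-8 − 6.50555 × 10^-9) = 1.82373 × 10^13 m²/s²
vₚ = 4.27051 × 10^6 m/s ≈ 4271 km/s
vₐ² = 3.215 × 10^20 × (7.25163 × 10^-9 − 6.50555 × 10^-9) = 2.39867 × 10^11 m²/s²
vₐ = 489762 m/s ≈ 489.8 km/s

Final answer: vₚ = 4271 km/s, vₐ = 489.8 km/s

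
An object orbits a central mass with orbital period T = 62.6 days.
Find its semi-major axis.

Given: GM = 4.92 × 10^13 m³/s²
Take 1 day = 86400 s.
T = 62.6 days = 5.40864 × 10^6 s
GM = 4.92 × 10^13 m³/s²
Kepler's third law: a³ = GM T² / (4π²)
T² = 2.92534 × 10^13 s²
a³ = (4.92 × 10^13) × (2.92534 × 10^13) / (4π²) = 3.6457 × 10^25 m³
a = (a³)^(1/3) = 3.31584 × 10^8 m ≈ 3.316 × 10^8 m

Final answer: 3.316 × 10^8 m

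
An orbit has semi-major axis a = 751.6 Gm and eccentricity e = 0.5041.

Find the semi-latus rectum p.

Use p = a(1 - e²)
a = 751.6 Gm = 7.516 × 10^11 m
e = 0.5041,  e² = 0.254117,  1 − e² = 0.745883
p = a(1 − e²) = 7.516 × 10^11 m × 0.745883 = 5.60606 × 10^11 m ≈ 560.6 Gm

Final answer: p = 560.6 Gm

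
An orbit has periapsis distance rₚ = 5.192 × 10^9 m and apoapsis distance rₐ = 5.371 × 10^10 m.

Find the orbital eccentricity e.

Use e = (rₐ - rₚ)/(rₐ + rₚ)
rₚ = 5.192 × 10^9 m
rₐ = 5.371 × 10^10 m
rₐ − rₚ = 4.8518 × 10^10 m
rₐ + rₚ = 5.8902 × 10^10 m
e = (rₐ − rₚ)/(rₐ + rₚ) = 0.823707

Final answer: e = 0.8237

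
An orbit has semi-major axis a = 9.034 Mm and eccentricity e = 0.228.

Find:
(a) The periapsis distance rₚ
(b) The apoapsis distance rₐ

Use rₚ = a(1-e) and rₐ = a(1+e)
a = 9.034 Mm = 9.034 × 10^6 m
e = 0.228:  1 − e = 0.772,  1 + e = 1.228
(a) rₚ = a(1 − e) = 9.034 × 10^6 m × 0.772 = 6.97425 × 10^6 m ≈ 6.974 Mm
(b) rₐ = a(1 + e) = 9.034 × 10^6 m × 1.228 = 1.10938 × 10^7 m ≈ 11.09 Mm

Final answer:
(a) rₚ = 6.974 Mm
(b) rₐ = 11.09 Mm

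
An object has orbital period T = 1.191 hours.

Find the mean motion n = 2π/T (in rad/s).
T = 1.191 hours = 4287.6 s
n = 2π / 4287.6 s = 0.00146543 rad/s ≈ 0.001465 rad/s

Final answer: n = 0.001465 rad/s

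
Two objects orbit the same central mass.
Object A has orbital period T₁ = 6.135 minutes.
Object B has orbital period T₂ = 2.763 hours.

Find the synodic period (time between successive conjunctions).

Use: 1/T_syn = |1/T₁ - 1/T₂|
T₁ = 6.135 minutes = 368.1 s
T₂ = 2.763 hours = 9946.8 s
1/T₁ = 0.00271665 s⁻¹
1/T₂ = 0.000100535 s⁻¹
|1/T₁ − 1/T₂| = 0.00261612 s⁻¹
T_syn = 1 / |1/T₁ − 1/T₂| = 382.246 s ≈ 6.371 minutes

Final answer: T_syn = 6.371 minutes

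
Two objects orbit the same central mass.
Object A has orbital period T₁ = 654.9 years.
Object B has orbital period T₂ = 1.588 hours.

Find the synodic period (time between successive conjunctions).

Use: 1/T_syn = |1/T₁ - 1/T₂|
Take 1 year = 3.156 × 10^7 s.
T₁ = 654.9 years = 2.06686 × 10^10 s
T₂ = 1.588 hours = 5716.8 s
1/T₁ = 4.83825 × 10^-11 s⁻¹
1/T₂ = 0.000174923 s⁻¹
|1/T₁ − 1/T₂| = 0.000174923 s⁻¹
T_syn = 1 / |1/T₁ − 1/T₂| = 5716.8 s ≈ 1.588 hours

Final answer: T_syn = 1.588 hours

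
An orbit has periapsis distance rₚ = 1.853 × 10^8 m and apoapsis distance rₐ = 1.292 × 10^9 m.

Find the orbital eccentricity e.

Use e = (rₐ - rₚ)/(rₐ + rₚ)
rₚ = 1.853 × 10^8 m
rₐ = 1.292 × 10^9 m
rₐ − rₚ = 1.1067 × 10^9 m
rₐ + rₚ = 1.4773 × 10^9 m
e = (rₐ − rₚ)/(rₐ + rₚ) = 0.749137

Final answer: e = 0.7491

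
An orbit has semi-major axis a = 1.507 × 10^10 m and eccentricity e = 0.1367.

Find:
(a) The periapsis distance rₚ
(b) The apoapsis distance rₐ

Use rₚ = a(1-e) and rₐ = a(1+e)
a = 1.507 × 10^10 m
e = 0.1367:  1 − e = 0.8633,  1 + e = 1.1367
(a) rₚ = a(1 − e) = 1.507 × 10^10 m × 0.8633 = 1.30099 × 10^10 m ≈ 1.301 × 10^10 m
(b) rₐ = a(1 + e) = 1.507 × 10^10 m × 1.1367 = 1.71301 × 10^10 m ≈ 1.713 × 10^10 m

Final answer:
(a) rₚ = 1.301 × 10^10 m
(b) rₐ = 1.713 × 10^10 m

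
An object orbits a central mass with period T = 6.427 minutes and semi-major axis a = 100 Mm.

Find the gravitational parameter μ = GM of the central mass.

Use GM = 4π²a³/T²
T = 6.427 minutes = 385.62 s
a = 100 Mm = 1 × 10^8 m
a³ = 1 × 10^24 m³
T² = 148703 s²
GM = 4π² × (1 × 10^24) / 148703 = 2.65485 × 10^20 m³/s²
GM ≈ 2.655 × 10^20 m³/s²

Final answer: GM = 2.655 × 10^20 m³/s²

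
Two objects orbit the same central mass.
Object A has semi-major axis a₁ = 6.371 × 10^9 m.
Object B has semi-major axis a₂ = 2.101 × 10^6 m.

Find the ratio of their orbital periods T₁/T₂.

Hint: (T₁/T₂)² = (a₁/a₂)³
a₁ = 6.371 × 10^9 m
a₂ = 2.101 × 10^6 m
a₁/a₂ = 3032.37
T₁/T₂ = (a₁/a₂)^(3/2) = (3032.37)^1.5 = 166983

Final answer: T₁/T₂ = 1.67 × 10^5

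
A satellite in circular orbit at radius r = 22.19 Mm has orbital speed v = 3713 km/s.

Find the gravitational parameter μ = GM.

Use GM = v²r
r = 22.19 Mm = 2.219 × 10^7 m
v = 3713 km/s = 3.713 × 10^6 m/s
v² = 1.37864 × 10^13 m²/s²
GM = v²r = 1.37864 × 10^13 × 2.219 × 10^7 = 3.0592 × 10^20 m³/s²
GM ≈ 3.059 × 10^20 m³/s²

Final answer: GM = 3.059 × 10^20 m³/s²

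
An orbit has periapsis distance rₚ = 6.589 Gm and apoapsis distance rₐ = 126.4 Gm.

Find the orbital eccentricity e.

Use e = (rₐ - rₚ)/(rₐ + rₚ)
rₚ = 6.589 Gm = 6.589 × 10^9 m
rₐ = 126.4 Gm = 1.264 × 10^11 m
rₐ − rₚ = 1.19811 × 10^11 m
rₐ + rₚ = 1.32989 × 10^11 m
e = (rₐ − rₚ)/(rₐ + rₚ) = 0.900909

Final answer: e = 0.9009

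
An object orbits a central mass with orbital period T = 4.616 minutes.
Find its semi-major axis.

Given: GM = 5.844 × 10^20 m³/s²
T = 4.616 minutes = 276.96 s
GM = 5.844 × 10^20 m³/s²
Kepler's third law: a³ = GM T² / (4π²)
T² = 76706.8 s²
a³ = (5.844 × 10^20) × 76706.8 / (4π²) = 1.13549 × 10^24 m³
a = (a³)^(1/3) = 1.04327 × 10^8 m ≈ 104.3 Mm

Final answer: 104.3 Mm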